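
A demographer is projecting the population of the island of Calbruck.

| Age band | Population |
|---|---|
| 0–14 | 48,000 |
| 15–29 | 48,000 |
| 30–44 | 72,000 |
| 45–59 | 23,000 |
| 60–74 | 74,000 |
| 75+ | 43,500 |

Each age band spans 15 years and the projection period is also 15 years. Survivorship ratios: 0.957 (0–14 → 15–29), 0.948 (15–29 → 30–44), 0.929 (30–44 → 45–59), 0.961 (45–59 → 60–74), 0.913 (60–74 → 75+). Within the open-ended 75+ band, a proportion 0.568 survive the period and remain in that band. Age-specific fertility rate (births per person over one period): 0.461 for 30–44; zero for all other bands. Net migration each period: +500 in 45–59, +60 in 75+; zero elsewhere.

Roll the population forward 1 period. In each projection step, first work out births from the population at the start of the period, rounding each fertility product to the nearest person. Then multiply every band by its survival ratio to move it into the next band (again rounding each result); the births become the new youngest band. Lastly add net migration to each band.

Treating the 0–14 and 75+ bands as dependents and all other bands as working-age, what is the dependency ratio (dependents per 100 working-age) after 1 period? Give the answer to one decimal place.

69.4

Period 1:
Births: 72000 * 0.461 = 33192
15–29: 48000 * 0.957 = 45936
30–44: 48000 * 0.948 = 45504
45–59: 72000 * 0.929 = 66888
60–74: 23000 * 0.961 = 22103
75+: 74000 * 0.913 + 43500 * 0.568 = 67562 + 24708 = 92270
Net migration: 45–59 + 500 → 67388; 75+ + 60 → 92330
Population now: 0–14=33192, 15–29=45936, 30–44=45504, 45–59=67388, 60–74=22103, 75+=92330
Dependents (band 0–14 + band 75+) = 33192 + 92330 = 125522; working-age = 180931; ratio = 125522/180931 × 100 = 69.4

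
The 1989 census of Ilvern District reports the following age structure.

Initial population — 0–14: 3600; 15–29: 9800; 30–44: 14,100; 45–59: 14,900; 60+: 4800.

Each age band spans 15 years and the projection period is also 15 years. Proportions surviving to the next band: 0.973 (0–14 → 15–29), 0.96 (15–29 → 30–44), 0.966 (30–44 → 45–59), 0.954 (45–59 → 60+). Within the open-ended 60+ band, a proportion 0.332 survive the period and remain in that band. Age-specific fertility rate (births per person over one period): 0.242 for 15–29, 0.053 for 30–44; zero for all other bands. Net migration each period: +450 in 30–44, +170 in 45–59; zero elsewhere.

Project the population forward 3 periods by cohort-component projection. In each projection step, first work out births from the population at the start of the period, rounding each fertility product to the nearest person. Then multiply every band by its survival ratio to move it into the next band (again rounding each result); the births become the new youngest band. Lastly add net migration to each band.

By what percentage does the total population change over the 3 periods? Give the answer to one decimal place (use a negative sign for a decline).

Let group 1 be 0–14 through group 5 = 60+.
After projecting period 1:
Births: 9800 × 0.242 = 2372 ; 14100 × 0.053 = 747 → 3119
Group 2: 3600 × 0.973 = 3503
Group 3: 9800 × 0.96 = 9408
Group 4: 14100 × 0.966 = 13621
Group 5: 14900 × 0.954 + 4800 × 0.332 = 14215 + 1594 = 15809
Net migration: Group 3 + 450 → 9858; Group 4 + 170 → 13791
Population now: 0–14=3119, 15–29=3503, 30–44=9858, 45–59=13791, 60+=15809
After projecting period 2:
Births: 3503 × 0.242 = 848 ; 9858 × 0.053 = 522 → 1370
Group 2: 3119 × 0.973 = 3035
Group 3: 3503 × 0.96 = 3363
Group 4: 9858 × 0.966 = 9523
Group 5: 13791 × 0.954 + 15809 × 0.332 = 13157 + 5249 = 18406
Net migration: Group 3 + 450 → 3813; Group 4 + 170 → 9693
Population now: 0–14=1370, 15–29=3035, 30–44=3813, 45–59=9693, 60+=18406
After projecting period 3:
Births: 3035 × 0.242 = 734 ; 3813 × 0.053 = 202 → 936
Group 2: 1370 × 0.973 = 1333
Group 3: 3035 × 0.96 = 2914
Group 4: 3813 × 0.966 = 3683
Group 5: 9693 × 0.954 + 18406 × 0.332 = 9247 + 6111 = 15358
Net migration: Group 3 + 450 → 3364; Group 4 + 170 → 3853
Population now: 0–14=936, 15–29=1333, 30–44=3364, 45–59=3853, 60+=15358
Total: 47200 → 24844; change = -22356; percentage change = -47.4%

-47.4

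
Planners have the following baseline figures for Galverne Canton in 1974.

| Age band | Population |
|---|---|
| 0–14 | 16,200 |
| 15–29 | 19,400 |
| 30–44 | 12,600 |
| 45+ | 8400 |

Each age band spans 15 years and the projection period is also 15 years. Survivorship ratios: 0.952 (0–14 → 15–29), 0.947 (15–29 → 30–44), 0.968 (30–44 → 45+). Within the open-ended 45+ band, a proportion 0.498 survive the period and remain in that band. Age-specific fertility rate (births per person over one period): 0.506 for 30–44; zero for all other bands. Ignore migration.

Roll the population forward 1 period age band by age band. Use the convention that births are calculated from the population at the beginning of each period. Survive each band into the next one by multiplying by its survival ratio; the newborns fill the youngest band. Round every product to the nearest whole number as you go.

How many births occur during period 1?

— Period 1 —
Births: 12600 × 0.506 = 6376
15–29: 16200 × 0.952 = 15422
30–44: 19400 × 0.947 = 18372
45+: 12600 × 0.968 + 8400 × 0.498 = 12197 + 4183 = 16380
End of period: [6376, 15422, 18372, 16380]

6376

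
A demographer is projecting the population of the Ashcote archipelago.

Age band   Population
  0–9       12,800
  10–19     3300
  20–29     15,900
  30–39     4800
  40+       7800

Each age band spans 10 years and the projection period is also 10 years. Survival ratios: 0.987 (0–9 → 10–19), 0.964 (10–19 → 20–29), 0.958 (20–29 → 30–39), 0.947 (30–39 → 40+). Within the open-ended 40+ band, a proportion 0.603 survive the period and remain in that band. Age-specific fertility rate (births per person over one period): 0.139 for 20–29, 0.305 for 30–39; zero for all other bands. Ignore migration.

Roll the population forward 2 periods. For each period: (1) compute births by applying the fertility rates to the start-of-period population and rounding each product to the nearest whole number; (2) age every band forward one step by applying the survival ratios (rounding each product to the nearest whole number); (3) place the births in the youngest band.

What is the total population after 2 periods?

43942

Call the groups 1 to 5, youngest first.
After projecting period 1:
Births: 15900 * 0.139 = 2210  |  4800 * 0.305 = 1464 — total 3674
Group 2: 12800 * 0.987 = 12634
Group 3: 3300 * 0.964 = 3181
Group 4: 15900 * 0.958 = 15232
Group 5: 4800 * 0.947 + 7800 * 0.603 = 4546 + 4703 = 9249
Giving 3674 / 12634 / 3181 / 15232 / 9249.
After projecting period 2:
Births: 3181 * 0.139 = 442  |  15232 * 0.305 = 4646 — total 5088
Group 2: 3674 * 0.987 = 3626
Group 3: 12634 * 0.964 = 12179
Group 4: 3181 * 0.958 = 3047
Group 5: 15232 * 0.947 + 9249 * 0.603 = 14425 + 5577 = 20002
Giving 5088 / 3626 / 12179 / 3047 / 20002.
Total after period 2: 5088 + 3626 + 12179 + 3047 + 20002 = 43942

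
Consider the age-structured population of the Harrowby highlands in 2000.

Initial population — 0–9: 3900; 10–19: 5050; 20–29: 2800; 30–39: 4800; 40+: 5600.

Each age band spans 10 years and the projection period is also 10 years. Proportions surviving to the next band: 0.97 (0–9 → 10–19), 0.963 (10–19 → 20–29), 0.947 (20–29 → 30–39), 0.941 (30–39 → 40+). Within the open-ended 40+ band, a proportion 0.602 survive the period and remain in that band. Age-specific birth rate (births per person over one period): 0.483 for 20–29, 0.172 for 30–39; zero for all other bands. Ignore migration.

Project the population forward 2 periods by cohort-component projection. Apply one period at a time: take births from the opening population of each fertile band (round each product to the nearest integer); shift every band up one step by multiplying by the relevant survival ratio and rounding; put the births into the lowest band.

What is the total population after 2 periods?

After projecting period 1:
Births: 2800 × 0.483 = 1352, 4800 × 0.172 = 826 → total 2178
10–19: 3900 × 0.97 = 3783
20–29: 5050 × 0.963 = 4863
30–39: 2800 × 0.947 = 2652
40+: 4800 × 0.941 + 5600 × 0.602 = 4517 + 3371 = 7888
→ [2178, 3783, 4863, 2652, 7888]
After projecting period 2:
Births: 4863 × 0.483 = 2349, 2652 × 0.172 = 456 → total 2805
10–19: 2178 × 0.97 = 2113
20–29: 3783 × 0.963 = 3643
30–39: 4863 × 0.947 = 4605
40+: 2652 × 0.941 + 7888 × 0.602 = 2496 + 4749 = 7245
→ [2805, 2113, 3643, 4605, 7245]
Total after period 2: 2805 + 2113 + 3643 + 4605 + 7245 = 20411

20411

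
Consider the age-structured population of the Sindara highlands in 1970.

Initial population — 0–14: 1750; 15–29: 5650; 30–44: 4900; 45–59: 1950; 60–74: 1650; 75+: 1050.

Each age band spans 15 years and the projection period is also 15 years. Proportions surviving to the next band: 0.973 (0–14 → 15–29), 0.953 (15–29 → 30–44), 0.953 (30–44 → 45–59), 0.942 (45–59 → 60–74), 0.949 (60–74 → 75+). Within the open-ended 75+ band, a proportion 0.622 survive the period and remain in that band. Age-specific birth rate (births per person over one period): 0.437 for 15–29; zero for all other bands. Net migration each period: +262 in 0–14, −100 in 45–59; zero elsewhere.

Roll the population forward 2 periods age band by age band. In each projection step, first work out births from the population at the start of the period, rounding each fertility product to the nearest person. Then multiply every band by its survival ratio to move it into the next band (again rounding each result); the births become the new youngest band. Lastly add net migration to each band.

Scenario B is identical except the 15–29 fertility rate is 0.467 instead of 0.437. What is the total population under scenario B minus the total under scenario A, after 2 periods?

217

Period 1:
Births: 5650 × 0.437 = 2469
15–29: 1750 × 0.973 = 1703
30–44: 5650 × 0.953 = 5384
45–59: 4900 × 0.953 = 4670
60–74: 1950 × 0.942 = 1837
75+: 1650 × 0.949 + 1050 × 0.622 = 1566 + 653 = 2219
Net migration: 0–14 + 262 → 2731; 45–59 − 100 → 4570
End of period: [2731, 1703, 5384, 4570, 1837, 2219]
Period 2:
Births: 1703 × 0.437 = 744
15–29: 2731 × 0.973 = 2657
30–44: 1703 × 0.953 = 1623
45–59: 5384 × 0.953 = 5131
60–74: 4570 × 0.942 = 4305
75+: 1837 × 0.949 + 2219 × 0.622 = 1743 + 1380 = 3123
Net migration: 0–14 + 262 → 1006; 45–59 − 100 → 5031
End of period: [1006, 2657, 1623, 5031, 4305, 3123]
Scenario A total after 2 periods: 17745
Scenario B projection —
Period 1:
Births: 5650 × 0.467 = 2639
15–29: 1750 × 0.973 = 1703
30–44: 5650 × 0.953 = 5384
45–59: 4900 × 0.953 = 4670
60–74: 1950 × 0.942 = 1837
75+: 1650 × 0.949 + 1050 × 0.622 = 1566 + 653 = 2219
Net migration: 0–14 + 262 → 2901; 45–59 − 100 → 4570
End of period: [2901, 1703, 5384, 4570, 1837, 2219]
Period 2:
Births: 1703 × 0.467 = 795
15–29: 2901 × 0.973 = 2823
30–44: 1703 × 0.953 = 1623
45–59: 5384 × 0.953 = 5131
60–74: 4570 × 0.942 = 4305
75+: 1837 × 0.949 + 2219 × 0.622 = 1743 + 1380 = 3123
Net migration: 0–14 + 262 → 1057; 45–59 − 100 → 5031
End of period: [1057, 2823, 1623, 5031, 4305, 3123]
Scenario B total after 2 periods: 17962
Difference B − A = 17962 − 17745 = 217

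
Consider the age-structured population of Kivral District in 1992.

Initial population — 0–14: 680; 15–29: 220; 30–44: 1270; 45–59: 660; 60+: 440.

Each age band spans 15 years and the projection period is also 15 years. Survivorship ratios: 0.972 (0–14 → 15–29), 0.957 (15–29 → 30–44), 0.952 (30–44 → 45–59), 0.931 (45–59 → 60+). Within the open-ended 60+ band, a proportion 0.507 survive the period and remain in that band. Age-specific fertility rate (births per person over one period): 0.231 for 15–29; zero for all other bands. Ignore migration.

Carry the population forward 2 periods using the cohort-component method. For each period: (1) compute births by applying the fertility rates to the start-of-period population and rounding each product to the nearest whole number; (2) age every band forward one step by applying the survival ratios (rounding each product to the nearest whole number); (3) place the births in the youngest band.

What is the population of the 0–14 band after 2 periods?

[period 1]
Births: 220 * 0.231 = 51
15–29: 680 * 0.972 = 661
30–44: 220 * 0.957 = 211
45–59: 1270 * 0.952 = 1209
60+: 660 * 0.931 + 440 * 0.507 = 614 + 223 = 837
→ [51, 661, 211, 1209, 837]
[period 2]
Births: 661 * 0.231 = 153
15–29: 51 * 0.972 = 50
30–44: 661 * 0.957 = 633
45–59: 211 * 0.952 = 201
60+: 1209 * 0.931 + 837 * 0.507 = 1126 + 424 = 1550
→ [153, 50, 633, 201, 1550]

153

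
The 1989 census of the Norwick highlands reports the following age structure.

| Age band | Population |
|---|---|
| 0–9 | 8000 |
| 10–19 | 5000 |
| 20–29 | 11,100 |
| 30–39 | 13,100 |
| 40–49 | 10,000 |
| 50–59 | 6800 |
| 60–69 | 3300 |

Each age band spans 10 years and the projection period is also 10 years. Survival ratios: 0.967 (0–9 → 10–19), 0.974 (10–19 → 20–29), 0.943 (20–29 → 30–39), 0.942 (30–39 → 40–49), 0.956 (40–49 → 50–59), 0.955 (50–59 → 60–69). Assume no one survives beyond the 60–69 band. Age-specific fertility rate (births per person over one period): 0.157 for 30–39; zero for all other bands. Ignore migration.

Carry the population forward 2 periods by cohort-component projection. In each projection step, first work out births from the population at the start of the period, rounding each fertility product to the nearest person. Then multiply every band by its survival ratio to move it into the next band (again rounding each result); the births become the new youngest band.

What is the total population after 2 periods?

Period 1.
Births: 13100 × 0.157 = 2057
10–19: 8000 × 0.967 = 7736
20–29: 5000 × 0.974 = 4870
30–39: 11100 × 0.943 = 10467
40–49: 13100 × 0.942 = 12340
50–59: 10000 × 0.956 = 9560
60–69: 6800 × 0.955 = 6494
End of period: [2057, 7736, 4870, 10467, 12340, 9560, 6494]
Period 2.
Births: 10467 × 0.157 = 1643
10–19: 2057 × 0.967 = 1989
20–29: 7736 × 0.974 = 7535
30–39: 4870 × 0.943 = 4592
40–49: 10467 × 0.942 = 9860
50–59: 12340 × 0.956 = 11797
60–69: 9560 × 0.955 = 9130
End of period: [1643, 1989, 7535, 4592, 9860, 11797, 9130]
Total after period 2: 1643 + 1989 + 7535 + 4592 + 9860 + 11797 + 9130 = 46546

46546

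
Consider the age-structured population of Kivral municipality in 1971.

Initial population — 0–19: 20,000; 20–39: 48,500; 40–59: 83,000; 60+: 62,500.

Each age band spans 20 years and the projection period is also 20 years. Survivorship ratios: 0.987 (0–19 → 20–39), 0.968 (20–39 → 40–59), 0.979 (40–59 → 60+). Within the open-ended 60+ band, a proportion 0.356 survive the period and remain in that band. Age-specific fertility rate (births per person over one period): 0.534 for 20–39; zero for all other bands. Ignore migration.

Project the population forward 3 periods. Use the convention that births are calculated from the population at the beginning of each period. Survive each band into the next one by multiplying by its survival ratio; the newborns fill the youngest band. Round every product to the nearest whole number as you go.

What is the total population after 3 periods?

Call the bands 1 to 4, youngest first.
— Period 1 —
Births: 48500 × 0.534 = 25899
Band 2: 20000 × 0.987 = 19740
Band 3: 48500 × 0.968 = 46948
Band 4: 83000 × 0.979 + 62500 × 0.356 = 81257 + 22250 = 103507
End of period: [25899, 19740, 46948, 103507]
— Period 2 —
Births: 19740 × 0.534 = 10541
Band 2: 25899 × 0.987 = 25562
Band 3: 19740 × 0.968 = 19108
Band 4: 46948 × 0.979 + 103507 × 0.356 = 45962 + 36848 = 82810
End of period: [10541, 25562, 19108, 82810]
— Period 3 —
Births: 25562 × 0.534 = 13650
Band 2: 10541 × 0.987 = 10404
Band 3: 25562 × 0.968 = 24744
Band 4: 19108 × 0.979 + 82810 × 0.356 = 18707 + 29480 = 48187
End of period: [13650, 10404, 24744, 48187]
Total after period 3: 13650 + 10404 + 24744 + 48187 = 96985

96985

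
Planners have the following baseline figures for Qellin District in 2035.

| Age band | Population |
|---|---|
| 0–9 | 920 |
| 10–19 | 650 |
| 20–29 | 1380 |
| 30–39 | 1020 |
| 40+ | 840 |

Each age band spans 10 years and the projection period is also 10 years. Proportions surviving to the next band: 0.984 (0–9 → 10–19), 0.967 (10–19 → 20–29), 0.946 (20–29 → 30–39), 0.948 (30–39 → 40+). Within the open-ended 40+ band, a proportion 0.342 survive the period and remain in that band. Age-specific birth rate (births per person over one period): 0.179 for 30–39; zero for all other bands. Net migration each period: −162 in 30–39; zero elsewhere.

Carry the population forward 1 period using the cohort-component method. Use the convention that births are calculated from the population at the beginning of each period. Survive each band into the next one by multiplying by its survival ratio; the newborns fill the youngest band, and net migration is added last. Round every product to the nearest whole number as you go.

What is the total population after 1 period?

4114

Period 1.
Births: 1020 * 0.179 = 183
10–19: 920 * 0.984 = 905
20–29: 650 * 0.967 = 629
30–39: 1380 * 0.946 = 1305
40+: 1020 * 0.948 + 840 * 0.342 = 967 + 287 = 1254
Net migration: 30–39 − 162 → 1143
→ [183, 905, 629, 1143, 1254]
Total after period 1: 183 + 905 + 629 + 1143 + 1254 = 4114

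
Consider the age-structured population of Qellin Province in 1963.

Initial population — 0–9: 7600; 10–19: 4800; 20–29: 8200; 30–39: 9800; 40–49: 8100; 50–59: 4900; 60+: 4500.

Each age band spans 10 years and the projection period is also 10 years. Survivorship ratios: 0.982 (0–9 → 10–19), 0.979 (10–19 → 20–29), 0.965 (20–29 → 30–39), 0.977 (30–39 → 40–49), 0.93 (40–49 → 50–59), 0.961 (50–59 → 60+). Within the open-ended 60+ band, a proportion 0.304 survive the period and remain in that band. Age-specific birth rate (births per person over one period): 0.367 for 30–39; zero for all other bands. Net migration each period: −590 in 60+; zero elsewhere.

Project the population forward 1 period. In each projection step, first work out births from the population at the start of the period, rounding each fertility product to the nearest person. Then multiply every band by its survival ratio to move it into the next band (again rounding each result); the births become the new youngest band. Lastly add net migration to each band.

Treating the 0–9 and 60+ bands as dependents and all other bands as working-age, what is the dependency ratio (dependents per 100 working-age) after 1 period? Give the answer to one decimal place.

Call the groups 1 to 7, youngest first.
Period 1:
Births: 9800 * 0.367 = 3597
Group 2: 7600 * 0.982 = 7463
Group 3: 4800 * 0.979 = 4699
Group 4: 8200 * 0.965 = 7913
Group 5: 9800 * 0.977 = 9575
Group 6: 8100 * 0.93 = 7533
Group 7: 4900 * 0.961 + 4500 * 0.304 = 4709 + 1368 = 6077
Net migration: Group 7 − 590 → 5487
→ [3597, 7463, 4699, 7913, 9575, 7533, 5487]
Dependents (band 0–9 + band 60+) = 3597 + 5487 = 9084; working-age = 37183; ratio = 9084/37183 × 100 = 24.4

24.4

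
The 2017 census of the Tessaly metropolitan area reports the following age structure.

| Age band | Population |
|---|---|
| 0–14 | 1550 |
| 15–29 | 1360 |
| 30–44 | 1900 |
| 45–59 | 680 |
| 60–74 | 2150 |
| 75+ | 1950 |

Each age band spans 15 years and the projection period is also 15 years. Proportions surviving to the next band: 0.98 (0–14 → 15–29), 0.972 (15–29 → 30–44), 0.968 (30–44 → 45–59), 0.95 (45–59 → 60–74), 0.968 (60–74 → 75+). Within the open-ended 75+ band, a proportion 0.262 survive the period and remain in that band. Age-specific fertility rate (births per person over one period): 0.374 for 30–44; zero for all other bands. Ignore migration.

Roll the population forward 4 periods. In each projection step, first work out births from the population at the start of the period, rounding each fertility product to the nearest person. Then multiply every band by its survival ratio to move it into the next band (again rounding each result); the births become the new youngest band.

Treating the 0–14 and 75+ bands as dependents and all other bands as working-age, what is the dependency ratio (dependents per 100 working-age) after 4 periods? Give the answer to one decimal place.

64.9

Period 1.
Births: 1900 × 0.374 = 711
15–29: 1550 × 0.98 = 1519
30–44: 1360 × 0.972 = 1322
45–59: 1900 × 0.968 = 1839
60–74: 680 × 0.95 = 646
75+: 2150 × 0.968 + 1950 × 0.262 = 2081 + 511 = 2592
→ [711, 1519, 1322, 1839, 646, 2592]
Period 2.
Births: 1322 × 0.374 = 494
15–29: 711 × 0.98 = 697
30–44: 1519 × 0.972 = 1476
45–59: 1322 × 0.968 = 1280
60–74: 1839 × 0.95 = 1747
75+: 646 × 0.968 + 2592 × 0.262 = 625 + 679 = 1304
→ [494, 697, 1476, 1280, 1747, 1304]
Period 3.
Births: 1476 × 0.374 = 552
15–29: 494 × 0.98 = 484
30–44: 697 × 0.972 = 677
45–59: 1476 × 0.968 = 1429
60–74: 1280 × 0.95 = 1216
75+: 1747 × 0.968 + 1304 × 0.262 = 1691 + 342 = 2033
→ [552, 484, 677, 1429, 1216, 2033]
Period 4.
Births: 677 × 0.374 = 253
15–29: 552 × 0.98 = 541
30–44: 484 × 0.972 = 470
45–59: 677 × 0.968 = 655
60–74: 1429 × 0.95 = 1358
75+: 1216 × 0.968 + 2033 × 0.262 = 1177 + 533 = 1710
→ [253, 541, 470, 655, 1358, 1710]
Dependents (band 0–14 + band 75+) = 253 + 1710 = 1963; working-age = 3024; ratio = 1963/3024 × 100 = 64.9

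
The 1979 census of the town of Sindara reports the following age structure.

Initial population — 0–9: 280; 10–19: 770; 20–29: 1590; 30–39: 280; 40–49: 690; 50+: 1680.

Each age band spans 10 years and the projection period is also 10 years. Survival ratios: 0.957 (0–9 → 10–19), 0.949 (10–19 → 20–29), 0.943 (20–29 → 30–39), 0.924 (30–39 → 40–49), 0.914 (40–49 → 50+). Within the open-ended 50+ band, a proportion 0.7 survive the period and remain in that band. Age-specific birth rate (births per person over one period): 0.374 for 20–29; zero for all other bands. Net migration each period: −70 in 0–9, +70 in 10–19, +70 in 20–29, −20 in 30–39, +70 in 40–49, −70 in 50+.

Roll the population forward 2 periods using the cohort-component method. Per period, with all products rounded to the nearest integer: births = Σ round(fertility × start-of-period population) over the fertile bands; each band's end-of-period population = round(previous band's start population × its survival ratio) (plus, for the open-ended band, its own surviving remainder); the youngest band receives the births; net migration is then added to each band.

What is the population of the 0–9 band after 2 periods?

230

Numbering the bands 1..6 from youngest to oldest:
Period 1.
Births: 1590 × 0.374 = 595
Band 2: 280 × 0.957 = 268
Band 3: 770 × 0.949 = 731
Band 4: 1590 × 0.943 = 1499
Band 5: 280 × 0.924 = 259
Band 6: 690 × 0.914 + 1680 × 0.7 = 631 + 1176 = 1807
Net migration: Band 1 − 70 → 525; Band 2 + 70 → 338; Band 3 + 70 → 801; Band 4 − 20 → 1479; Band 5 + 70 → 329; Band 6 − 70 → 1737
Giving 525 / 338 / 801 / 1479 / 329 / 1737.
Period 2.
Births: 801 × 0.374 = 300
Band 2: 525 × 0.957 = 502
Band 3: 338 × 0.949 = 321
Band 4: 801 × 0.943 = 755
Band 5: 1479 × 0.924 = 1367
Band 6: 329 × 0.914 + 1737 × 0.7 = 301 + 1216 = 1517
Net migration: Band 1 − 70 → 230; Band 2 + 70 → 572; Band 3 + 70 → 391; Band 4 − 20 → 735; Band 5 + 70 → 1437; Band 6 − 70 → 1447
Giving 230 / 572 / 391 / 735 / 1437 / 1447.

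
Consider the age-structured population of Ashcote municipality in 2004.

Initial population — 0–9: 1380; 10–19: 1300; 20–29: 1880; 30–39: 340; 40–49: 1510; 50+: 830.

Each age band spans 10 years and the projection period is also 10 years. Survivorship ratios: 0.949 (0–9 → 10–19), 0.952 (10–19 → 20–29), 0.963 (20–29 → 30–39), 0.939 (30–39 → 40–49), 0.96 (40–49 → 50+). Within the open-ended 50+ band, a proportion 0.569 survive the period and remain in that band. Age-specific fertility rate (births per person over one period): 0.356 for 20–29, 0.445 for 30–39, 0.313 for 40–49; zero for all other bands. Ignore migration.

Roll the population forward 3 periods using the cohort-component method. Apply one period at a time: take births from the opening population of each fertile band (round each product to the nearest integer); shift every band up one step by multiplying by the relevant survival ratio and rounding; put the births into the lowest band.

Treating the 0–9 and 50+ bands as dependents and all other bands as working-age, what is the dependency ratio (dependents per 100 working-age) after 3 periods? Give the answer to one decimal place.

82.6

After projecting period 1:
Births: 1880 × 0.356 = 669 ; 340 × 0.445 = 151 ; 1510 × 0.313 = 473 — total 1293
10–19: 1380 × 0.949 = 1310
20–29: 1300 × 0.952 = 1238
30–39: 1880 × 0.963 = 1810
40–49: 340 × 0.939 = 319
50+: 1510 × 0.96 + 830 × 0.569 = 1450 + 472 = 1922
Population now: 0–9=1293, 10–19=1310, 20–29=1238, 30–39=1810, 40–49=319, 50+=1922
After projecting period 2:
Births: 1238 × 0.356 = 441 ; 1810 × 0.445 = 805 ; 319 × 0.313 = 100 — total 1346
10–19: 1293 × 0.949 = 1227
20–29: 1310 × 0.952 = 1247
30–39: 1238 × 0.963 = 1192
40–49: 1810 × 0.939 = 1700
50+: 319 × 0.96 + 1922 × 0.569 = 306 + 1094 = 1400
Population now: 0–9=1346, 10–19=1227, 20–29=1247, 30–39=1192, 40–49=1700, 50+=1400
After projecting period 3:
Births: 1247 × 0.356 = 444 ; 1192 × 0.445 = 530 ; 1700 × 0.313 = 532 — total 1506
10–19: 1346 × 0.949 = 1277
20–29: 1227 × 0.952 = 1168
30–39: 1247 × 0.963 = 1201
40–49: 1192 × 0.939 = 1119
50+: 1700 × 0.96 + 1400 × 0.569 = 1632 + 797 = 2429
Population now: 0–9=1506, 10–19=1277, 20–29=1168, 30–39=1201, 40–49=1119, 50+=2429
Dependents (band 0–9 + band 50+) = 1506 + 2429 = 3935; working-age = 4765; ratio = 3935/4765 × 100 = 82.6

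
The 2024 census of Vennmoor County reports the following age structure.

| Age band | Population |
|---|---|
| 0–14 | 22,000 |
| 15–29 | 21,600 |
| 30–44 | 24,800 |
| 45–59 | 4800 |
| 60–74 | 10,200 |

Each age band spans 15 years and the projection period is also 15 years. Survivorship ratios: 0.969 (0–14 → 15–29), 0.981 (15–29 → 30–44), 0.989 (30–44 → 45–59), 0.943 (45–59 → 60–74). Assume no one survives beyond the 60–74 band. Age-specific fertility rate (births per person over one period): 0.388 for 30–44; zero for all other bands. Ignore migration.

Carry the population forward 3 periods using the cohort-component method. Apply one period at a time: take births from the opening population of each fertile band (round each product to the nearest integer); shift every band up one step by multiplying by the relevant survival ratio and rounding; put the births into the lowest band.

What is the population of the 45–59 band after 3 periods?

20683

After projecting period 1:
Births: 24800 × 0.388 = 9622
15–29: 22000 × 0.969 = 21318
30–44: 21600 × 0.981 = 21190
45–59: 24800 × 0.989 = 24527
60–74: 4800 × 0.943 = 4526
Population now: 0–14=9622, 15–29=21318, 30–44=21190, 45–59=24527, 60–74=4526
After projecting period 2:
Births: 21190 × 0.388 = 8222
15–29: 9622 × 0.969 = 9324
30–44: 21318 × 0.981 = 20913
45–59: 21190 × 0.989 = 20957
60–74: 24527 × 0.943 = 23129
Population now: 0–14=8222, 15–29=9324, 30–44=20913, 45–59=20957, 60–74=23129
After projecting period 3:
Births: 20913 × 0.388 = 8114
15–29: 8222 × 0.969 = 7967
30–44: 9324 × 0.981 = 9147
45–59: 20913 × 0.989 = 20683
60–74: 20957 × 0.943 = 19762
Population now: 0–14=8114, 15–29=7967, 30–44=9147, 45–59=20683, 60–74=19762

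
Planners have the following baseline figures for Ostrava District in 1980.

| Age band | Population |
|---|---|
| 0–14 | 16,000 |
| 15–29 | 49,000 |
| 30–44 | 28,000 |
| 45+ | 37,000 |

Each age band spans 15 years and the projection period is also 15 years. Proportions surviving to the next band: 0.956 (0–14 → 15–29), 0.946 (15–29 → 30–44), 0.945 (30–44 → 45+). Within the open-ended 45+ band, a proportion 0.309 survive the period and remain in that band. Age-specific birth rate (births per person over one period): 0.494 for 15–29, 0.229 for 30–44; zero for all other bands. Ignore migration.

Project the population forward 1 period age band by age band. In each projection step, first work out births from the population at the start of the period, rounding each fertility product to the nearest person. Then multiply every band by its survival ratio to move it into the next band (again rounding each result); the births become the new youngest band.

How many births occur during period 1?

30618

After projecting period 1:
Births: 49000 × 0.494 = 24206  |  28000 × 0.229 = 6412 → 30618
15–29: 16000 × 0.956 = 15296
30–44: 49000 × 0.946 = 46354
45+: 28000 × 0.945 + 37000 × 0.309 = 26460 + 11433 = 37893
→ [30618, 15296, 46354, 37893]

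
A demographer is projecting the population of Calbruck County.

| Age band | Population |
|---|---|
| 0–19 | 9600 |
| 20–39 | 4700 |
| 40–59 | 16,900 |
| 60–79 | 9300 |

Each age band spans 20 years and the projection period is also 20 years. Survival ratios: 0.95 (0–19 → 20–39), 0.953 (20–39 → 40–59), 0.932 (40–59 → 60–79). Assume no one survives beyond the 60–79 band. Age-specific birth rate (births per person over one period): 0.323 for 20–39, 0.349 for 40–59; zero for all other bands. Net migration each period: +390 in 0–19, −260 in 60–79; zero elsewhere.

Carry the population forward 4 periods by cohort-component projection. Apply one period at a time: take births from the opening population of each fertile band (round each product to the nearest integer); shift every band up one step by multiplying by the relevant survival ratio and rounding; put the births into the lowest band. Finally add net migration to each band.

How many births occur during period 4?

— Period 1 —
Births: 4700 × 0.323 = 1518, 16900 × 0.349 = 5898 → total 7416
20–39: 9600 × 0.95 = 9120
40–59: 4700 × 0.953 = 4479
60–79: 16900 × 0.932 = 15751
Net migration: 0–19 + 390 → 7806; 60–79 − 260 → 15491
→ [7806, 9120, 4479, 15491]
— Period 2 —
Births: 9120 × 0.323 = 2946, 4479 × 0.349 = 1563 → total 4509
20–39: 7806 × 0.95 = 7416
40–59: 9120 × 0.953 = 8691
60–79: 4479 × 0.932 = 4174
Net migration: 0–19 + 390 → 4899; 60–79 − 260 → 3914
→ [4899, 7416, 8691, 3914]
— Period 3 —
Births: 7416 × 0.323 = 2395, 8691 × 0.349 = 3033 → total 5428
20–39: 4899 × 0.95 = 4654
40–59: 7416 × 0.953 = 7067
60–79: 8691 × 0.932 = 8100
Net migration: 0–19 + 390 → 5818; 60–79 − 260 → 7840
→ [5818, 4654, 7067, 7840]
— Period 4 —
Births: 4654 × 0.323 = 1503, 7067 × 0.349 = 2466 → total 3969
20–39: 5818 × 0.95 = 5527
40–59: 4654 × 0.953 = 4435
60–79: 7067 × 0.932 = 6586
Net migration: 0–19 + 390 → 4359; 60–79 − 260 → 6326
→ [4359, 5527, 4435, 6326]

3969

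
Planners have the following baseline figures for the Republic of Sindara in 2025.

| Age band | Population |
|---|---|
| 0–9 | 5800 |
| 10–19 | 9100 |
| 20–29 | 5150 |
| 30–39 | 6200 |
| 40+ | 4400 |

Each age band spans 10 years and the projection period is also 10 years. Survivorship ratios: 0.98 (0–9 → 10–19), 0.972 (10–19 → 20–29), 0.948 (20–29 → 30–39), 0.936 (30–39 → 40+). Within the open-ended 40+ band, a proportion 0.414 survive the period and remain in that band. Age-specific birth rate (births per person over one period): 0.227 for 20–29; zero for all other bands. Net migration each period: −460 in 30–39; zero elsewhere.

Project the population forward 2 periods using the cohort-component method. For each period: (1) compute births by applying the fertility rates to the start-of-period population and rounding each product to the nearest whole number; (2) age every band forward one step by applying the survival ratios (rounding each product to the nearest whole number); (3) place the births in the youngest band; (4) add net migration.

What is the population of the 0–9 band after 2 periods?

2008

Period 1.
Births: 5150 × 0.227 = 1169
10–19: 5800 × 0.98 = 5684
20–29: 9100 × 0.972 = 8845
30–39: 5150 × 0.948 = 4882
40+: 6200 × 0.936 + 4400 × 0.414 = 5803 + 1822 = 7625
Net migration: 30–39 − 460 → 4422
Population now: 0–9=1169, 10–19=5684, 20–29=8845, 30–39=4422, 40+=7625
Period 2.
Births: 8845 × 0.227 = 2008
10–19: 1169 × 0.98 = 1146
20–29: 5684 × 0.972 = 5525
30–39: 8845 × 0.948 = 8385
40+: 4422 × 0.936 + 7625 × 0.414 = 4139 + 3157 = 7296
Net migration: 30–39 − 460 → 7925
Population now: 0–9=2008, 10–19=1146, 20–29=5525, 30–39=7925, 40+=7296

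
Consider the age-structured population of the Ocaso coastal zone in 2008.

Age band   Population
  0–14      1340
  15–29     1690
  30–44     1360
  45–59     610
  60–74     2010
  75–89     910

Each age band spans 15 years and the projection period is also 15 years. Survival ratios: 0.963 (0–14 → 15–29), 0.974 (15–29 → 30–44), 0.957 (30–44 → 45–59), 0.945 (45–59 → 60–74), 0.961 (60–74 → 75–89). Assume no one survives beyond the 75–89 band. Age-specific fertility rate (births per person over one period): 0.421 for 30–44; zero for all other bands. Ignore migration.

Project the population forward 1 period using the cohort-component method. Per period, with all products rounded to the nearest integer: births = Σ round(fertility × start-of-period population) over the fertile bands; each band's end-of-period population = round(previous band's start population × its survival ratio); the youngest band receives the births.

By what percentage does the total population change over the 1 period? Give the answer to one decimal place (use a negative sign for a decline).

Period 1.
Births: 1360 × 0.421 = 573
15–29: 1340 × 0.963 = 1290
30–44: 1690 × 0.974 = 1646
45–59: 1360 × 0.957 = 1302
60–74: 610 × 0.945 = 576
75–89: 2010 × 0.961 = 1932
Population now: 0–14=573, 15–29=1290, 30–44=1646, 45–59=1302, 60–74=576, 75–89=1932
Total: 7920 → 7319; change = -601; percentage change = -7.6%

-7.6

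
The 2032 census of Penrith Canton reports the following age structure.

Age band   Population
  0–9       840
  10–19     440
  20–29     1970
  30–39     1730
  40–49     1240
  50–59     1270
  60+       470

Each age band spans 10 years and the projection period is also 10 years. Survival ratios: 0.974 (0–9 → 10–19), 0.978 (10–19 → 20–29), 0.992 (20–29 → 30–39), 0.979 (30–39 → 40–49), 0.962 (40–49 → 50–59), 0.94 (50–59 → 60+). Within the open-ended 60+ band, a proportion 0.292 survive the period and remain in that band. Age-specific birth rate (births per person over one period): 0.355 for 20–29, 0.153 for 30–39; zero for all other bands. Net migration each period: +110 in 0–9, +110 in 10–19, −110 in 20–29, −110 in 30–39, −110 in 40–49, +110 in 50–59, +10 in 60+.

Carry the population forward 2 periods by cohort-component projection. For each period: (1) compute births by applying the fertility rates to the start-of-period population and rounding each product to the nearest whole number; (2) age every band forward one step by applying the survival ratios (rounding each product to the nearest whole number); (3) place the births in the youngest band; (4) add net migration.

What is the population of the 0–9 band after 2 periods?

506

Period 1:
Births: 1970 * 0.355 = 699, 1730 * 0.153 = 265 → 964
10–19: 840 * 0.974 = 818
20–29: 440 * 0.978 = 430
30–39: 1970 * 0.992 = 1954
40–49: 1730 * 0.979 = 1694
50–59: 1240 * 0.962 = 1193
60+: 1270 * 0.94 + 470 * 0.292 = 1194 + 137 = 1331
Net migration: 0–9 + 110 → 1074; 10–19 + 110 → 928; 20–29 − 110 → 320; 30–39 − 110 → 1844; 40–49 − 110 → 1584; 50–59 + 110 → 1303; 60+ + 10 → 1341
End of period: [1074, 928, 320, 1844, 1584, 1303, 1341]
Period 2:
Births: 320 * 0.355 = 114, 1844 * 0.153 = 282 → 396
10–19: 1074 * 0.974 = 1046
20–29: 928 * 0.978 = 908
30–39: 320 * 0.992 = 317
40–49: 1844 * 0.979 = 1805
50–59: 1584 * 0.962 = 1524
60+: 1303 * 0.94 + 1341 * 0.292 = 1225 + 392 = 1617
Net migration: 0–9 + 110 → 506; 10–19 + 110 → 1156; 20–29 − 110 → 798; 30–39 − 110 → 207; 40–49 − 110 → 1695; 50–59 + 110 → 1634; 60+ + 10 → 1627
End of period: [506, 1156, 798, 207, 1695, 1634, 1627]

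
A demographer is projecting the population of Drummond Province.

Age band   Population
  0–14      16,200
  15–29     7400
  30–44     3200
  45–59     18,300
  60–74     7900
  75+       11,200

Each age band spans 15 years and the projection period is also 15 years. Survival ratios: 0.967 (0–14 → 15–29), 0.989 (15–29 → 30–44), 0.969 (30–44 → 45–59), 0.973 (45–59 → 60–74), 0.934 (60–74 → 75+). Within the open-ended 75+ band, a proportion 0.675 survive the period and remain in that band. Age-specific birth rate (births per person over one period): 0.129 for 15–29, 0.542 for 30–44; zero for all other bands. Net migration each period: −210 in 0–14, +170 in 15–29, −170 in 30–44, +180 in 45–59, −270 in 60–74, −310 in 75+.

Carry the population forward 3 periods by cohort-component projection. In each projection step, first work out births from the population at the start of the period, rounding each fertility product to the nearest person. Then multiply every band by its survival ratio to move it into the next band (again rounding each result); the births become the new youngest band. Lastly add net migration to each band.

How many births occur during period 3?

8727

Numbering the groups 1..6 from youngest to oldest:
Period 1:
Births: 7400 × 0.129 = 955  |  3200 × 0.542 = 1734 — total 2689
Group 2: 16200 × 0.967 = 15665
Group 3: 7400 × 0.989 = 7319
Group 4: 3200 × 0.969 = 3101
Group 5: 18300 × 0.973 = 17806
Group 6: 7900 × 0.934 + 11200 × 0.675 = 7379 + 7560 = 14939
Net migration: Group 1 − 210 → 2479; Group 2 + 170 → 15835; Group 3 − 170 → 7149; Group 4 + 180 → 3281; Group 5 − 270 → 17536; Group 6 − 310 → 14629
Giving 2479 / 15835 / 7149 / 3281 / 17536 / 14629.
Period 2:
Births: 15835 × 0.129 = 2043  |  7149 × 0.542 = 3875 — total 5918
Group 2: 2479 × 0.967 = 2397
Group 3: 15835 × 0.989 = 15661
Group 4: 7149 × 0.969 = 6927
Group 5: 3281 × 0.973 = 3192
Group 6: 17536 × 0.934 + 14629 × 0.675 = 16379 + 9875 = 26254
Net migration: Group 1 − 210 → 5708; Group 2 + 170 → 2567; Group 3 − 170 → 15491; Group 4 + 180 → 7107; Group 5 − 270 → 2922; Group 6 − 310 → 25944
Giving 5708 / 2567 / 15491 / 7107 / 2922 / 25944.
Period 3:
Births: 2567 × 0.129 = 331  |  15491 × 0.542 = 8396 — total 8727
Group 2: 5708 × 0.967 = 5520
Group 3: 2567 × 0.989 = 2539
Group 4: 15491 × 0.969 = 15011
Group 5: 7107 × 0.973 = 6915
Group 6: 2922 × 0.934 + 25944 × 0.675 = 2729 + 17512 = 20241
Net migration: Group 1 − 210 → 8517; Group 2 + 170 → 5690; Group 3 − 170 → 2369; Group 4 + 180 → 15191; Group 5 − 270 → 6645; Group 6 − 310 → 19931
Giving 8517 / 5690 / 2369 / 15191 / 6645 / 19931.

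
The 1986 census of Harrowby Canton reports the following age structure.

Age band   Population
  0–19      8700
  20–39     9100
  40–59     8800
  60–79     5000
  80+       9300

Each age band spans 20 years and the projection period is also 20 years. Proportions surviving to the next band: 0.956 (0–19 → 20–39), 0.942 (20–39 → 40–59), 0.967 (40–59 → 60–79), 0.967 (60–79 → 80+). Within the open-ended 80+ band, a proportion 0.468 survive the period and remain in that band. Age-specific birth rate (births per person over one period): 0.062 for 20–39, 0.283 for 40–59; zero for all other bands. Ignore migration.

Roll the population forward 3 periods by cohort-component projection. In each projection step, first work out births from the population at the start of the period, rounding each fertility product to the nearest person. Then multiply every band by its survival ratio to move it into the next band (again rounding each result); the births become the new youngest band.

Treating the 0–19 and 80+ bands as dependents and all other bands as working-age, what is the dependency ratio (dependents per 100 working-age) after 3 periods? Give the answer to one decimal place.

(Bands numbered youngest = 1 to oldest = 5.)
After projecting period 1:
Births: 9100 * 0.062 = 564 ; 8800 * 0.283 = 2490 → total 3054
Band 2: 8700 * 0.956 = 8317
Band 3: 9100 * 0.942 = 8572
Band 4: 8800 * 0.967 = 8510
Band 5: 5000 * 0.967 + 9300 * 0.468 = 4835 + 4352 = 9187
Giving 3054 / 8317 / 8572 / 8510 / 9187.
After projecting period 2:
Births: 8317 * 0.062 = 516 ; 8572 * 0.283 = 2426 → total 2942
Band 2: 3054 * 0.956 = 2920
Band 3: 8317 * 0.942 = 7835
Band 4: 8572 * 0.967 = 8289
Band 5: 8510 * 0.967 + 9187 * 0.468 = 8229 + 4300 = 12529
Giving 2942 / 2920 / 7835 / 8289 / 12529.
After projecting period 3:
Births: 2920 * 0.062 = 181 ; 7835 * 0.283 = 2217 → total 2398
Band 2: 2942 * 0.956 = 2813
Band 3: 2920 * 0.942 = 2751
Band 4: 7835 * 0.967 = 7576
Band 5: 8289 * 0.967 + 12529 * 0.468 = 8015 + 5864 = 13879
Giving 2398 / 2813 / 2751 / 7576 / 13879.
Dependents (band 0–19 + band 80+) = 2398 + 13879 = 16277; working-age = 13140; ratio = 16277/13140 × 100 = 123.9

123.9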